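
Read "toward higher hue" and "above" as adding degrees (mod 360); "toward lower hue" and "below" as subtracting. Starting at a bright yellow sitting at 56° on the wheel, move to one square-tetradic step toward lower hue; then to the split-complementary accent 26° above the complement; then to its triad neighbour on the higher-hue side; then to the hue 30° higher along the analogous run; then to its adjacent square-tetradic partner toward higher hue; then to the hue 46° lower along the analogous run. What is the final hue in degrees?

6°

−90° (square ↓): 56 − 90 = -34 → -34 + 360 = 326°
+206° (split-comp 26° ↑): 326 + 206 = 532 → 532 − 360 = 172°
+120° (triadic ↑): 172 + 120 = 292°
+30° (analog 30° ↑): 292 + 30 = 322°
+90° (square ↑): 322 + 90 = 412 → 412 − 360 = 52°
−46° (analog 46° ↓): 52 − 46 = 6°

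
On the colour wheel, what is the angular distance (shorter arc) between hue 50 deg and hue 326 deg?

84°

|50 − 326| = 276.
The shorter arc is 360 − 276 = 84°.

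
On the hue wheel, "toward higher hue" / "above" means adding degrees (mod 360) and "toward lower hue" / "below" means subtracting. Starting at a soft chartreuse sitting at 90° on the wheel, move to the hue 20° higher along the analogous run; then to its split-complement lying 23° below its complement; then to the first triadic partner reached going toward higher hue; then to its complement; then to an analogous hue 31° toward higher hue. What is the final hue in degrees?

90 + 20 = 110°   (analog 20° ↑)
110 + 157 = 267°   (split-comp 23° ↓)
267 + 120 = 387 → 387 − 360 = 27°   (triadic ↑)
27 + 180 = 207°   (complement)
207 + 31 = 238°   (analog 31° ↑)

238°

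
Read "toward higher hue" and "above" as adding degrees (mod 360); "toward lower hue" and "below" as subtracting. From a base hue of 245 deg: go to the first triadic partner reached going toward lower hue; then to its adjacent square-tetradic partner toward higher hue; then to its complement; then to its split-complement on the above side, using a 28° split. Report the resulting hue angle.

243°

−120° (triadic ↓): 245 − 120 = 125°
+90° (square ↑): 125 + 90 = 215°
+180° (complement): 215 + 180 = 395 → 395 − 360 = 35°
+208° (split-comp 28° ↑): 35 + 208 = 243°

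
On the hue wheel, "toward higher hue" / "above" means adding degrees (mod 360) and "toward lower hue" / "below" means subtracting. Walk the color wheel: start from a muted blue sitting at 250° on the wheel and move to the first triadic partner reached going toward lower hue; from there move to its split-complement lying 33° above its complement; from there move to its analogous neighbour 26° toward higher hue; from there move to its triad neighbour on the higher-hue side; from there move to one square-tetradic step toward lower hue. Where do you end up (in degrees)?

triadic ↓ −120°: 250 − 120 = 130°
split-comp 33° ↑ +213°: 130 + 213 = 343°
analog 26° ↑ +26°: 343 + 26 = 369 → 369 − 360 = 9°
triadic ↑ +120°: 9 + 120 = 129°
square ↓ −90°: 129 − 90 = 39°

39°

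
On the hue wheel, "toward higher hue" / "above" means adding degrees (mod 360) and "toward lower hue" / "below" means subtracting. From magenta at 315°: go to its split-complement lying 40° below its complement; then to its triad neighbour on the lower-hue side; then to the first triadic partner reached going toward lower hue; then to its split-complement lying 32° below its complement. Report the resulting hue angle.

3°

split-comp 40° ↓ +140°: 315 + 140 = 455 → 455 − 360 = 95°
triadic ↓ −120°: 95 − 120 = -25 → -25 + 360 = 335°
triadic ↓ −120°: 335 − 120 = 215°
split-comp 32° ↓ +148°: 215 + 148 = 363 → 363 − 360 = 3°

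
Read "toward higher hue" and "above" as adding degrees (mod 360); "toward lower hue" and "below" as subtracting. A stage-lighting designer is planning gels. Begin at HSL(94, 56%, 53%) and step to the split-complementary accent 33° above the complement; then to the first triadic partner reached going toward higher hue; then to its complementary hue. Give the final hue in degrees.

247°

94 + 213 = 307°   (split-comp 33° ↑)
307 + 120 = 427 → 427 − 360 = 67°   (triadic ↑)
67 + 180 = 247°   (complement)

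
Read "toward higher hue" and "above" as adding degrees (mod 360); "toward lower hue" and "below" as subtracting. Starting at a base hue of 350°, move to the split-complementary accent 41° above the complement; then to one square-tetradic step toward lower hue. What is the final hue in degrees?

split-comp 41° ↑ +221°: 350 + 221 = 571 → 571 − 360 = 211°
square ↓ −90°: 211 − 90 = 121°

121°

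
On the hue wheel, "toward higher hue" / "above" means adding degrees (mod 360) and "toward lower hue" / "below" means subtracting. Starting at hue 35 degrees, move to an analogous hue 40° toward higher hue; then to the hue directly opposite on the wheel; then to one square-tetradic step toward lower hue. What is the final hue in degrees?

165°

35 + 40 = 75°   (analog 40° ↑)
75 + 180 = 255°   (complement)
255 − 90 = 165°   (square ↓)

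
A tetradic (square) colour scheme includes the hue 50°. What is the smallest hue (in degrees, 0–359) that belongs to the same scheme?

A square tetradic scheme places four hues every 90°.
The full set through 50° is {50°, 140°, 230°, 320°}.

50°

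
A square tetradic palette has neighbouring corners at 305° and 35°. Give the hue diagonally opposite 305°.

A square tetradic scheme places four hues 90° apart; opposite corners are 180° apart.
305 + 180 = 485 → 485 − 360 = 125°

125°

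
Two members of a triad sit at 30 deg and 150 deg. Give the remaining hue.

A triad spaces three hues 120° apart.
The full set is {30°, 150°, 270°}.

270°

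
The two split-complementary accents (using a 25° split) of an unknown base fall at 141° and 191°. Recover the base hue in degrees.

The accents sit 25° either side of the complement, so the complement is their short-arc midpoint on the wheel.
Short-arc midpoint of 141° and 191°: 166°.
Base is 180° from the complement: 166 − 180 = -14 → -14 + 360 = 346°

346°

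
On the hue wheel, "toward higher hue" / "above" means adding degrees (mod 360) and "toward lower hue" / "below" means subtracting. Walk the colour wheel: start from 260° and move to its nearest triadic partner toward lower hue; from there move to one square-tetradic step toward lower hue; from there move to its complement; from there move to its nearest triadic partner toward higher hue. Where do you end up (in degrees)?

350°

260 − 120 = 140°   (triadic ↓)
140 − 90 = 50°   (square ↓)
50 + 180 = 230°   (complement)
230 + 120 = 350°   (triadic ↑)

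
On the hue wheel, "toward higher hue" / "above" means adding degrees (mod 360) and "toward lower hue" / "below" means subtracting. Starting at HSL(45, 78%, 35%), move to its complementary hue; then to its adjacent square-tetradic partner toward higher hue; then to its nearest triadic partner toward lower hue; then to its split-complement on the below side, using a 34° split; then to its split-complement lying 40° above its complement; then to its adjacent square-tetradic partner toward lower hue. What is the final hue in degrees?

111°

45 + 180 = 225°   (complement)
225 + 90 = 315°   (square ↑)
315 − 120 = 195°   (triadic ↓)
195 + 146 = 341°   (split-comp 34° ↓)
341 + 220 = 561 → 561 − 360 = 201°   (split-comp 40° ↑)
201 − 90 = 111°   (square ↓)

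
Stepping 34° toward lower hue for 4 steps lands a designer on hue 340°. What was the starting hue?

116°

4 steps of 34° (toward lower hue) give a net shift of −136°.
Start = end − shift: 340 + 136 = 476 → 476 − 360 = 116°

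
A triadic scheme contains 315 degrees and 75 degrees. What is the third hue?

A triad spaces three hues 120° apart.
The full set is {75°, 195°, 315°}.

195°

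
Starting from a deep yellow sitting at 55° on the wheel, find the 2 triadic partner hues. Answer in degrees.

175° and 295°

A triad places three hues 120° apart.
55 + 120 = 175°
55 + 240 = 295°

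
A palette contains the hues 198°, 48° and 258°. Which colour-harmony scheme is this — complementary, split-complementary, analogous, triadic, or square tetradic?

Sort the hues: 48°, 198°, 258°.
Successive gaps around the wheel: 150°, 60°, 150°.
Two 150° gaps and one 60° gap — a base hue opposite a pair of accents 30° either side of its complement — is the split-complementary pattern.

split-complementary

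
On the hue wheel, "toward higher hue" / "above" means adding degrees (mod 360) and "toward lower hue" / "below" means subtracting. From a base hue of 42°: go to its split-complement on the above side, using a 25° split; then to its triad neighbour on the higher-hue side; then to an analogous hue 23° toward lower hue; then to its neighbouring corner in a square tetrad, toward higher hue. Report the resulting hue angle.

74°

split-comp 25° ↑ +205°: 42 + 205 = 247°
triadic ↑ +120°: 247 + 120 = 367 → 367 − 360 = 7°
analog 23° ↓ −23°: 7 − 23 = -16 → -16 + 360 = 344°
square ↑ +90°: 344 + 90 = 434 → 434 − 360 = 74°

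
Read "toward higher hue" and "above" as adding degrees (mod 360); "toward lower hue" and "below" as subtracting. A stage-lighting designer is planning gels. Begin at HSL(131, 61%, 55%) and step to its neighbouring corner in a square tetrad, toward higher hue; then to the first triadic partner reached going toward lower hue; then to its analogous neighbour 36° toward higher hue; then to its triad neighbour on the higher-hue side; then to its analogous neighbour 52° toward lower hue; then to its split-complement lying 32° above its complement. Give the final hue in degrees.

57°

square ↑ +90°: 131 + 90 = 221°
triadic ↓ −120°: 221 − 120 = 101°
analog 36° ↑ +36°: 101 + 36 = 137°
triadic ↑ +120°: 137 + 120 = 257°
analog 52° ↓ −52°: 257 − 52 = 205°
split-comp 32° ↑ +212°: 205 + 212 = 417 → 417 − 360 = 57°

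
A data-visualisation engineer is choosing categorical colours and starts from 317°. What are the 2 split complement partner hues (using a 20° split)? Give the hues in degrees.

Split-complementary hues sit 20° either side of the complement.
Complement of 317°: 317 + 180 = 497 → 497 − 360 = 137°
137 − 20 = 117°
137 + 20 = 157°

117° and 157°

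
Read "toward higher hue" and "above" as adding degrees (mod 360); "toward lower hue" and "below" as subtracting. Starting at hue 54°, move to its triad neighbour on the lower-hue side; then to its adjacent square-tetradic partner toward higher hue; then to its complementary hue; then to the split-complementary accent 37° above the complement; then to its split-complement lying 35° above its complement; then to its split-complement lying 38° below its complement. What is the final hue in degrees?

58°

−120° (triadic ↓): 54 − 120 = -66 → -66 + 360 = 294°
+90° (square ↑): 294 + 90 = 384 → 384 − 360 = 24°
+180° (complement): 24 + 180 = 204°
+217° (split-comp 37° ↑): 204 + 217 = 421 → 421 − 360 = 61°
+215° (split-comp 35° ↑): 61 + 215 = 276°
+142° (split-comp 38° ↓): 276 + 142 = 418 → 418 − 360 = 58°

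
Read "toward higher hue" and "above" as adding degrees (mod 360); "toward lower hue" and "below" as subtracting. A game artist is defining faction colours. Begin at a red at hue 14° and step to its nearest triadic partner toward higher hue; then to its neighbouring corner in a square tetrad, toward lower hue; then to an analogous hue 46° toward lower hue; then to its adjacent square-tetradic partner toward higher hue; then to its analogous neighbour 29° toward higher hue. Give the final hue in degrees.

117°

14 + 120 = 134°   (triadic ↑)
134 − 90 = 44°   (square ↓)
44 − 46 = -2 → -2 + 360 = 358°   (analog 46° ↓)
358 + 90 = 448 → 448 − 360 = 88°   (square ↑)
88 + 29 = 117°   (analog 29° ↑)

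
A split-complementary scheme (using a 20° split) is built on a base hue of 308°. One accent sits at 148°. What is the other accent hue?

Split-complementary hues sit 20° either side of the complement.
Complement of the base 308°: 308 + 180 = 488 → 488 − 360 = 128°
The given accent 148° is 20° one side of 128°; the other accent sits 20° the other side: 128 − 20 = 108°

108°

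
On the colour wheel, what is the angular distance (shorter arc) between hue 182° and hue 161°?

21°

|182 − 161| = 21.
21 ≤ 180, so the shorter arc is 21°.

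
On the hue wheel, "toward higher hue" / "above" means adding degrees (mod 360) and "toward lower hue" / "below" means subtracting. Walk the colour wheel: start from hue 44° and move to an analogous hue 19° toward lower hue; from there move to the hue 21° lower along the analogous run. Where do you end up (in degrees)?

44 − 19 = 25°   (analog 19° ↓)
25 − 21 = 4°   (analog 21° ↓)

4°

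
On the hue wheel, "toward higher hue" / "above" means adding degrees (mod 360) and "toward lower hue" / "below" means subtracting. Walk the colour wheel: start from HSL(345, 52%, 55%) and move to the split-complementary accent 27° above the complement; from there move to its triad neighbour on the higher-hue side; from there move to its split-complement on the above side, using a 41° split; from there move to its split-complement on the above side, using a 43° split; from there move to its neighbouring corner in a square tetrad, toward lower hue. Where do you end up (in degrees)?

306°

split-comp 27° ↑ +207°: 345 + 207 = 552 → 552 − 360 = 192°
triadic ↑ +120°: 192 + 120 = 312°
split-comp 41° ↑ +221°: 312 + 221 = 533 → 533 − 360 = 173°
split-comp 43° ↑ +223°: 173 + 223 = 396 → 396 − 360 = 36°
square ↓ −90°: 36 − 90 = -54 → -54 + 360 = 306°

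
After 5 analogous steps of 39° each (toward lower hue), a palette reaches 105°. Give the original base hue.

300°

5 steps of 39° (toward lower hue) give a net shift of −195°.
Start = end − shift: 105 + 195 = 300°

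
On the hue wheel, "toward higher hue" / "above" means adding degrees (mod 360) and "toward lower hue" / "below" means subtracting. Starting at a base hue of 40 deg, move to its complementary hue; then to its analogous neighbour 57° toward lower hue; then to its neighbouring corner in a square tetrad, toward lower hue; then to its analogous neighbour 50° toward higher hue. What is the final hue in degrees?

123°

+180° (complement): 40 + 180 = 220°
−57° (analog 57° ↓): 220 − 57 = 163°
−90° (square ↓): 163 − 90 = 73°
+50° (analog 50° ↑): 73 + 50 = 123°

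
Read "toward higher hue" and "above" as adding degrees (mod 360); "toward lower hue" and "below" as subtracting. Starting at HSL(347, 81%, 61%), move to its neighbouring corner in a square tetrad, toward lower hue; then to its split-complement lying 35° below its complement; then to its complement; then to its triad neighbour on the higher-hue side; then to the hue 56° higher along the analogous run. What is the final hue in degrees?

−90° (square ↓): 347 − 90 = 257°
+145° (split-comp 35° ↓): 257 + 145 = 402 → 402 − 360 = 42°
+180° (complement): 42 + 180 = 222°
+120° (triadic ↑): 222 + 120 = 342°
+56° (analog 56° ↑): 342 + 56 = 398 → 398 − 360 = 38°

38°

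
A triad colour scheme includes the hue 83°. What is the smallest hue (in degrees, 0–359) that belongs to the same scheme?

A triad places three hues 120° apart.
The full set through 83° is {83°, 203°, 323°}.

83°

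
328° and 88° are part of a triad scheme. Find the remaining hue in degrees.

208°

A triad places three hues 120° apart.
The full set through 88° is {88°, 208°, 328°}.
Given {88°, 328°}, the missing hue is 208°.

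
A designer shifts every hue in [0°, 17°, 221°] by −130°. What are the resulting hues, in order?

0 − 130 = -130 → -130 + 360 = 230°
17 − 130 = -113 → -113 + 360 = 247°
221 − 130 = 91°

230°, 247°, 91°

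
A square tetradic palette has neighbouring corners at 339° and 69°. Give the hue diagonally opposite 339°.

A square tetradic scheme places four hues 90° apart; opposite corners are 180° apart.
339 + 180 = 519 → 519 − 360 = 159°

159°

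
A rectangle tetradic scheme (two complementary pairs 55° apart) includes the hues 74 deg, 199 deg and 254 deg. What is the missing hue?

A rectangular tetradic uses two complementary pairs 55° apart: offsets 0°, 55°, 180°, 235°.
Among {74°, 199°, 254°}, 254° and 74° are a 180° pair.
The remaining hue 199° needs its own complement: 199 + 180 = 379 → 379 − 360 = 19°

19°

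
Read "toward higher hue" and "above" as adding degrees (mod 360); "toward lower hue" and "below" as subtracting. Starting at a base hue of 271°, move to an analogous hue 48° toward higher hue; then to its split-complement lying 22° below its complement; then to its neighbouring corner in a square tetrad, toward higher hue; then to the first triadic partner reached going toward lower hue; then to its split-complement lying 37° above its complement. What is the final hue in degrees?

304°

271 + 48 = 319°   (analog 48° ↑)
319 + 158 = 477 → 477 − 360 = 117°   (split-comp 22° ↓)
117 + 90 = 207°   (square ↑)
207 − 120 = 87°   (triadic ↓)
87 + 217 = 304°   (split-comp 37° ↑)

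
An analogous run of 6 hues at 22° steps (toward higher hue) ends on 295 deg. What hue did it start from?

185°

5 steps of 22° (toward higher hue) give a net shift of +110°.
Start = end − shift: 295 − 110 = 185°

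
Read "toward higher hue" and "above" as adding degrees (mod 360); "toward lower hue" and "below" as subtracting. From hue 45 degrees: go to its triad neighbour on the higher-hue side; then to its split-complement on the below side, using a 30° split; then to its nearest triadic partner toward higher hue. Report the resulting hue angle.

75°

+120° (triadic ↑): 45 + 120 = 165°
+150° (split-comp 30° ↓): 165 + 150 = 315°
+120° (triadic ↑): 315 + 120 = 435 → 435 − 360 = 75°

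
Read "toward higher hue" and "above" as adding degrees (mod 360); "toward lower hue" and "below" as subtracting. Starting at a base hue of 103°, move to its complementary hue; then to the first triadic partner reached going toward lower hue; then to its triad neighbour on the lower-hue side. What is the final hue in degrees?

43°

103 + 180 = 283°   (complement)
283 − 120 = 163°   (triadic ↓)
163 − 120 = 43°   (triadic ↓)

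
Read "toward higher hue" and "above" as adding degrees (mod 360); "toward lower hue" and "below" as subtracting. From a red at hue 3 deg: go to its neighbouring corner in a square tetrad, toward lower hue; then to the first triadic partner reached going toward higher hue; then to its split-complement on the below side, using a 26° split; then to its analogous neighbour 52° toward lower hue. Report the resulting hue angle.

3 − 90 = -87 → -87 + 360 = 273°   (square ↓)
273 + 120 = 393 → 393 − 360 = 33°   (triadic ↑)
33 + 154 = 187°   (split-comp 26° ↓)
187 − 52 = 135°   (analog 52° ↓)

135°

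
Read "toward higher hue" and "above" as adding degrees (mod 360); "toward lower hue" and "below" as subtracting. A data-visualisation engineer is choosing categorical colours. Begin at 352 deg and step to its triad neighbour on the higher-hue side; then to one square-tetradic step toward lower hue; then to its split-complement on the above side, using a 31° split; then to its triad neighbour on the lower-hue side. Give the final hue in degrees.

+120° (triadic ↑): 352 + 120 = 472 → 472 − 360 = 112°
−90° (square ↓): 112 − 90 = 22°
+211° (split-comp 31° ↑): 22 + 211 = 233°
−120° (triadic ↓): 233 − 120 = 113°

113°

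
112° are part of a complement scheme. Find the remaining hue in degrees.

292°

The complement sits 180° across the wheel.
The full set through 112° is {112°, 292°}.
Given {112°}, the missing hue is 292°.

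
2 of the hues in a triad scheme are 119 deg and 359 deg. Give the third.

239°

A triad places three hues 120° apart.
The full set through 119° is {119°, 239°, 359°}.
Given {119°, 359°}, the missing hue is 239°.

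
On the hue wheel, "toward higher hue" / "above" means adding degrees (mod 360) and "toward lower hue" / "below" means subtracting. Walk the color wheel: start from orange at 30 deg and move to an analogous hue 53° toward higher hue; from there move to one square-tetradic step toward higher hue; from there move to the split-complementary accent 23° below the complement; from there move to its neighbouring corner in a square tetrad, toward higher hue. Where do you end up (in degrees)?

60°

30 + 53 = 83°   (analog 53° ↑)
83 + 90 = 173°   (square ↑)
173 + 157 = 330°   (split-comp 23° ↓)
330 + 90 = 420 → 420 − 360 = 60°   (square ↑)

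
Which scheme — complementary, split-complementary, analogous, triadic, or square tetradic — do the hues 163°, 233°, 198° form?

analogous

Sort the hues: 163°, 198°, 233°.
Successive gaps around the wheel: 35°, 35°, 290°.
A run of hues at equal small steps (35°) with one large closing gap is an analogous group.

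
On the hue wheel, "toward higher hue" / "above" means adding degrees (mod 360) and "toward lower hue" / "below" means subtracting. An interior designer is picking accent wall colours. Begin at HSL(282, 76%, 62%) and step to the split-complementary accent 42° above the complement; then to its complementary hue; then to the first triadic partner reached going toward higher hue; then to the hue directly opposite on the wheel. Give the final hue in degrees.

split-comp 42° ↑ +222°: 282 + 222 = 504 → 504 − 360 = 144°
complement +180°: 144 + 180 = 324°
triadic ↑ +120°: 324 + 120 = 444 → 444 − 360 = 84°
complement +180°: 84 + 180 = 264°

264°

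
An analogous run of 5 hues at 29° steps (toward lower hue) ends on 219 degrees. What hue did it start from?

4 steps of 29° (toward lower hue) give a net shift of −116°.
Start = end − shift: 219 + 116 = 335°

335°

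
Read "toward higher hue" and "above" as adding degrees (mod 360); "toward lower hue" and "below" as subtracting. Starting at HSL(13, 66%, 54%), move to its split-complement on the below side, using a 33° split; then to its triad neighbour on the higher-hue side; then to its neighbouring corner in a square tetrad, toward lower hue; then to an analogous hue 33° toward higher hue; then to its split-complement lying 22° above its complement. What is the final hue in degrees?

+147° (split-comp 33° ↓): 13 + 147 = 160°
+120° (triadic ↑): 160 + 120 = 280°
−90° (square ↓): 280 − 90 = 190°
+33° (analog 33° ↑): 190 + 33 = 223°
+202° (split-comp 22° ↑): 223 + 202 = 425 → 425 − 360 = 65°

65°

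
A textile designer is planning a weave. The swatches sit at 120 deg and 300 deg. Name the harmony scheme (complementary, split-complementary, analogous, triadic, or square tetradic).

complementary

Sort the hues: 120°, 300°.
Successive gaps around the wheel: 180°, 180°.
Two hues 180° apart are complementary.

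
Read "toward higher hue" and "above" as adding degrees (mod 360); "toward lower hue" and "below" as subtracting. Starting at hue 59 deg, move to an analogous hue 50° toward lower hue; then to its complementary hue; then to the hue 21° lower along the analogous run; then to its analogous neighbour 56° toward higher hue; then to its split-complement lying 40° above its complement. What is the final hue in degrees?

84°

59 − 50 = 9°   (analog 50° ↓)
9 + 180 = 189°   (complement)
189 − 21 = 168°   (analog 21° ↓)
168 + 56 = 224°   (analog 56° ↑)
224 + 220 = 444 → 444 − 360 = 84°   (split-comp 40° ↑)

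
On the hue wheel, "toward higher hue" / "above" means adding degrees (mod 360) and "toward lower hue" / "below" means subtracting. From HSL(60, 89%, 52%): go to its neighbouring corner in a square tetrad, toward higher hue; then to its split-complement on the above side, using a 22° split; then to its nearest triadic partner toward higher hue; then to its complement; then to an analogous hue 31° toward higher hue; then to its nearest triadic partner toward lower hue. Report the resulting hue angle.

203°

+90° (square ↑): 60 + 90 = 150°
+202° (split-comp 22° ↑): 150 + 202 = 352°
+120° (triadic ↑): 352 + 120 = 472 → 472 − 360 = 112°
+180° (complement): 112 + 180 = 292°
+31° (analog 31° ↑): 292 + 31 = 323°
−120° (triadic ↓): 323 − 120 = 203°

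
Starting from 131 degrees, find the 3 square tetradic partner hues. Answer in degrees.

221°, 311°, 41°

A square tetradic scheme places four hues every 90°.
131 + 90 = 221°
131 + 180 = 311°
131 + 270 = 401 → 401 − 360 = 41°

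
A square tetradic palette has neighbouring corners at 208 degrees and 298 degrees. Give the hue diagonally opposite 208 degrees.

28°

A square tetradic scheme places four hues 90° apart; opposite corners are 180° apart.
208 + 180 = 388 → 388 − 360 = 28°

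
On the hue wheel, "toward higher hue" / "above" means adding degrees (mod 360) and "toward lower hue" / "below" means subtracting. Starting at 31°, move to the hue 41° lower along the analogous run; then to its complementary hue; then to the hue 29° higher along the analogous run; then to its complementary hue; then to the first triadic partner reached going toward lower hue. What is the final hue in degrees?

259°

31 − 41 = -10 → -10 + 360 = 350°   (analog 41° ↓)
350 + 180 = 530 → 530 − 360 = 170°   (complement)
170 + 29 = 199°   (analog 29° ↑)
199 + 180 = 379 → 379 − 360 = 19°   (complement)
19 − 120 = -101 → -101 + 360 = 259°   (triadic ↓)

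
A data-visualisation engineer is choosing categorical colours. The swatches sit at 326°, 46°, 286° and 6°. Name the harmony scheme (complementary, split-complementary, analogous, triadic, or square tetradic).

Sort the hues: 6°, 46°, 286°, 326°.
Successive gaps around the wheel: 40°, 240°, 40°, 40°.
A run of hues at equal small steps (40°) with one large closing gap is an analogous group.

analogous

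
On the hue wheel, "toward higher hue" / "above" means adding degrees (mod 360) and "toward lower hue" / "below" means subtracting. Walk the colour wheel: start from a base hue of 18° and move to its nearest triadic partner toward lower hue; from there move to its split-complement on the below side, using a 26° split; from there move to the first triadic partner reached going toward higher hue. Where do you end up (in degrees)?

172°

18 − 120 = -102 → -102 + 360 = 258°   (triadic ↓)
258 + 154 = 412 → 412 − 360 = 52°   (split-comp 26° ↓)
52 + 120 = 172°   (triadic ↑)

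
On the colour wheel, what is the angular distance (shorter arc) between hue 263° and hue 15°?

|263 − 15| = 248.
The shorter arc is 360 − 248 = 112°.

112°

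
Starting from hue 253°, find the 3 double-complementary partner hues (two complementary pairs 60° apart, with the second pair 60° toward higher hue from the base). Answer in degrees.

253 + 60 = 313°
253 + 180 = 433 → 433 − 360 = 73°
253 + 240 = 493 → 493 − 360 = 133°

313°, 73°, 133°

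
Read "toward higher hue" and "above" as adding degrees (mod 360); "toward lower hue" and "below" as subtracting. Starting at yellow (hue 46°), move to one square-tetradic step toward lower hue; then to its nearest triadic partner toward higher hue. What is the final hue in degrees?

square ↓ −90°: 46 − 90 = -44 → -44 + 360 = 316°
triadic ↑ +120°: 316 + 120 = 436 → 436 − 360 = 76°

76°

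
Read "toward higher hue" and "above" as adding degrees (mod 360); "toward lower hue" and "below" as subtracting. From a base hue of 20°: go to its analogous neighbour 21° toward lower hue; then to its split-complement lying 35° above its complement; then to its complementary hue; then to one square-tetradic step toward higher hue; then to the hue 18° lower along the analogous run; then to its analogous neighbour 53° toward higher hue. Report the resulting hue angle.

159°

analog 21° ↓ −21°: 20 − 21 = -1 → -1 + 360 = 359°
split-comp 35° ↑ +215°: 359 + 215 = 574 → 574 − 360 = 214°
complement +180°: 214 + 180 = 394 → 394 − 360 = 34°
square ↑ +90°: 34 + 90 = 124°
analog 18° ↓ −18°: 124 − 18 = 106°
analog 53° ↑ +53°: 106 + 53 = 159°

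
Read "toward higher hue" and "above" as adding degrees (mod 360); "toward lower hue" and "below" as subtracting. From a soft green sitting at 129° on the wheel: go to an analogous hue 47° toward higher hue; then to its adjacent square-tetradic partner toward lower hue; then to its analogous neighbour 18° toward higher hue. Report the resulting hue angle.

104°

analog 47° ↑ +47°: 129 + 47 = 176°
square ↓ −90°: 176 − 90 = 86°
analog 18° ↑ +18°: 86 + 18 = 104°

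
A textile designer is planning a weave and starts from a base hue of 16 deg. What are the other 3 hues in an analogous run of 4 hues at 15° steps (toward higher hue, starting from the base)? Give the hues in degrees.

16 + 15 = 31°
16 + 30 = 46°
16 + 45 = 61°

31°, 46° and 61°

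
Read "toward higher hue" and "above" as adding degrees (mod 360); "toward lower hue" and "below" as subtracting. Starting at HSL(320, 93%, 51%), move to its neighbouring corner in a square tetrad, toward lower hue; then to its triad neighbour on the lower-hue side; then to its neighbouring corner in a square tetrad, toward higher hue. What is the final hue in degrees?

−90° (square ↓): 320 − 90 = 230°
−120° (triadic ↓): 230 − 120 = 110°
+90° (square ↑): 110 + 90 = 200°

200°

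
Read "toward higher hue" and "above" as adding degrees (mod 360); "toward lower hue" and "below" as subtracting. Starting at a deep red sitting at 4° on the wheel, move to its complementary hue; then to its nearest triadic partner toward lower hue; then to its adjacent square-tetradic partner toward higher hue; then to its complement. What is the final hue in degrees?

4 + 180 = 184°   (complement)
184 − 120 = 64°   (triadic ↓)
64 + 90 = 154°   (square ↑)
154 + 180 = 334°   (complement)

334°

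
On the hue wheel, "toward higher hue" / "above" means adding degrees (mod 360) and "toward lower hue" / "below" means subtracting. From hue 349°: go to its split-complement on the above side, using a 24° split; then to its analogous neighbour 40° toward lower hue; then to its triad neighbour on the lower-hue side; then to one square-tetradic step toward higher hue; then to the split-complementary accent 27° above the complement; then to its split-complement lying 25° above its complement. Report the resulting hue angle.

175°

349 + 204 = 553 → 553 − 360 = 193°   (split-comp 24° ↑)
193 − 40 = 153°   (analog 40° ↓)
153 − 120 = 33°   (triadic ↓)
33 + 90 = 123°   (square ↑)
123 + 207 = 330°   (split-comp 27° ↑)
330 + 205 = 535 → 535 − 360 = 175°   (split-comp 25° ↑)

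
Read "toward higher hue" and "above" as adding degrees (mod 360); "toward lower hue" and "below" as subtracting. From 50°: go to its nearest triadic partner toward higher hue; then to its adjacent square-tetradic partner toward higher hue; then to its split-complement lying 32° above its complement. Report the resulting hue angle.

+120° (triadic ↑): 50 + 120 = 170°
+90° (square ↑): 170 + 90 = 260°
+212° (split-comp 32° ↑): 260 + 212 = 472 → 472 − 360 = 112°

112°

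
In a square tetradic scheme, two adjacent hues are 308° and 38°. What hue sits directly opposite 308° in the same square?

128°

A square tetradic scheme places four hues 90° apart; opposite corners are 180° apart.
308 + 180 = 488 → 488 − 360 = 128°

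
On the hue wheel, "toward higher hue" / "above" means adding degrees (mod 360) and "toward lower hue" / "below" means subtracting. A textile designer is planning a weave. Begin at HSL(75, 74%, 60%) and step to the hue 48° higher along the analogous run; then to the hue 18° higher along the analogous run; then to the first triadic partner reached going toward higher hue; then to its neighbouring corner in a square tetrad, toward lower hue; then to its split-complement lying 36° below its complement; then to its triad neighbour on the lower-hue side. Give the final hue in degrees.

75 + 48 = 123°   (analog 48° ↑)
123 + 18 = 141°   (analog 18° ↑)
141 + 120 = 261°   (triadic ↑)
261 − 90 = 171°   (square ↓)
171 + 144 = 315°   (split-comp 36° ↓)
315 − 120 = 195°   (triadic ↓)

195°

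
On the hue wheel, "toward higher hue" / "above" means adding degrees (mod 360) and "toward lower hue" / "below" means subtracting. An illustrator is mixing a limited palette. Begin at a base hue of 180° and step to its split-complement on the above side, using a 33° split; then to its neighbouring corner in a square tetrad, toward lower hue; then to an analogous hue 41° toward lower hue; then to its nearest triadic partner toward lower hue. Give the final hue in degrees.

142°

+213° (split-comp 33° ↑): 180 + 213 = 393 → 393 − 360 = 33°
−90° (square ↓): 33 − 90 = -57 → -57 + 360 = 303°
−41° (analog 41° ↓): 303 − 41 = 262°
−120° (triadic ↓): 262 − 120 = 142°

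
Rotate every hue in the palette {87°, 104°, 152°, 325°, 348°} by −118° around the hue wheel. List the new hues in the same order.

87 − 118 = -31 → -31 + 360 = 329°
104 − 118 = -14 → -14 + 360 = 346°
152 − 118 = 34°
325 − 118 = 207°
348 − 118 = 230°

329°, 346°, 34°, 207°, 230°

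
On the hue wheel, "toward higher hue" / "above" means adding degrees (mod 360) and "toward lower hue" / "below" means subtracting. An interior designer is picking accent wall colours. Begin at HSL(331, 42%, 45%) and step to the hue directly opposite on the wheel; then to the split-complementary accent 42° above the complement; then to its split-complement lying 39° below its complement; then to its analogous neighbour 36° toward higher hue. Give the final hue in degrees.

331 + 180 = 511 → 511 − 360 = 151°   (complement)
151 + 222 = 373 → 373 − 360 = 13°   (split-comp 42° ↑)
13 + 141 = 154°   (split-comp 39° ↓)
154 + 36 = 190°   (analog 36° ↑)

190°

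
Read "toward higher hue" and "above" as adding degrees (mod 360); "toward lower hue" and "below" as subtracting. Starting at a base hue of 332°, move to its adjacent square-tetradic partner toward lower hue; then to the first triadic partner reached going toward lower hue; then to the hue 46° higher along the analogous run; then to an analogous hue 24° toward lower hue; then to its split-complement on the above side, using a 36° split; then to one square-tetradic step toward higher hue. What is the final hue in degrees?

square ↓ −90°: 332 − 90 = 242°
triadic ↓ −120°: 242 − 120 = 122°
analog 46° ↑ +46°: 122 + 46 = 168°
analog 24° ↓ −24°: 168 − 24 = 144°
split-comp 36° ↑ +216°: 144 + 216 = 360 → 360 − 360 = 0°
square ↑ +90°: 0 + 90 = 90°

90°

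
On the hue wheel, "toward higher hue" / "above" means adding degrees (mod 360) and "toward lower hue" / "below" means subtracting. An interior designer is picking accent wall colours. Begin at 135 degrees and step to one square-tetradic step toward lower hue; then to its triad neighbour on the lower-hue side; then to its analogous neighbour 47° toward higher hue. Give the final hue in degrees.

−90° (square ↓): 135 − 90 = 45°
−120° (triadic ↓): 45 − 120 = -75 → -75 + 360 = 285°
+47° (analog 47° ↑): 285 + 47 = 332°

332°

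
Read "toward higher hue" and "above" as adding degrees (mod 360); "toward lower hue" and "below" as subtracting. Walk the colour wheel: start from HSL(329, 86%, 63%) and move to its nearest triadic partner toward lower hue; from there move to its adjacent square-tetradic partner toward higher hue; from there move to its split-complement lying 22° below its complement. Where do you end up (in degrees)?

329 − 120 = 209°   (triadic ↓)
209 + 90 = 299°   (square ↑)
299 + 158 = 457 → 457 − 360 = 97°   (split-comp 22° ↓)

97°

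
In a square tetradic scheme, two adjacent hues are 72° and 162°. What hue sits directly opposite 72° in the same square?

252°

A square tetradic scheme places four hues 90° apart; opposite corners are 180° apart.
72 + 180 = 252°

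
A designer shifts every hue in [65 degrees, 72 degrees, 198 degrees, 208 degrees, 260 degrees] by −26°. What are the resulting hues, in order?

65 − 26 = 39°
72 − 26 = 46°
198 − 26 = 172°
208 − 26 = 182°
260 − 26 = 234°

39°, 46°, 172°, 182°, 234°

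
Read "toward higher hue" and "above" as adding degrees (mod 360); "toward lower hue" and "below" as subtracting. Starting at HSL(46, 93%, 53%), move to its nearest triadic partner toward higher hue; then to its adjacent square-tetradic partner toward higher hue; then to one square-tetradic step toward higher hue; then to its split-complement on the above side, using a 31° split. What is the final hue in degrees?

197°

triadic ↑ +120°: 46 + 120 = 166°
square ↑ +90°: 166 + 90 = 256°
square ↑ +90°: 256 + 90 = 346°
split-comp 31° ↑ +211°: 346 + 211 = 557 → 557 − 360 = 197°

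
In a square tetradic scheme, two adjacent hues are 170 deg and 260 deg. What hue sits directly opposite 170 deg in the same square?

A square tetradic scheme places four hues 90° apart; opposite corners are 180° apart.
170 + 180 = 350°

350°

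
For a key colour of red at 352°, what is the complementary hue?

172°

352 + 180 = 532 → 532 − 360 = 172°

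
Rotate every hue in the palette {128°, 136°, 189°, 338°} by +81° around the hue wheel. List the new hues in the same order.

209°, 217°, 270°, 59°

128 + 81 = 209°
136 + 81 = 217°
189 + 81 = 270°
338 + 81 = 419 → 419 − 360 = 59°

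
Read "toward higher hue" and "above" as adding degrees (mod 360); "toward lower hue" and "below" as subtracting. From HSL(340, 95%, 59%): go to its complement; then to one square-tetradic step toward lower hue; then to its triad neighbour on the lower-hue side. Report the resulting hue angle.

310°

+180° (complement): 340 + 180 = 520 → 520 − 360 = 160°
−90° (square ↓): 160 − 90 = 70°
−120° (triadic ↓): 70 − 120 = -50 → -50 + 360 = 310°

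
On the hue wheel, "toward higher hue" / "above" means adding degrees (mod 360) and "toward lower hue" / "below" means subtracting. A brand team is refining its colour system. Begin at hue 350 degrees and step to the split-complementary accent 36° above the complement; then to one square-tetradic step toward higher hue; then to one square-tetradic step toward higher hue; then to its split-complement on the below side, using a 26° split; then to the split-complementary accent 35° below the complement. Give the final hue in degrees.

350 + 216 = 566 → 566 − 360 = 206°   (split-comp 36° ↑)
206 + 90 = 296°   (square ↑)
296 + 90 = 386 → 386 − 360 = 26°   (square ↑)
26 + 154 = 180°   (split-comp 26° ↓)
180 + 145 = 325°   (split-comp 35° ↓)

325°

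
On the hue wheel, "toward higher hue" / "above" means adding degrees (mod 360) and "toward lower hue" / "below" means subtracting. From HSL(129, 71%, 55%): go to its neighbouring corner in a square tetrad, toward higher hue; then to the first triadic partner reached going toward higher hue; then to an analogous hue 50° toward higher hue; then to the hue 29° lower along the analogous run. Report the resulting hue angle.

square ↑ +90°: 129 + 90 = 219°
triadic ↑ +120°: 219 + 120 = 339°
analog 50° ↑ +50°: 339 + 50 = 389 → 389 − 360 = 29°
analog 29° ↓ −29°: 29 − 29 = 0°

0°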